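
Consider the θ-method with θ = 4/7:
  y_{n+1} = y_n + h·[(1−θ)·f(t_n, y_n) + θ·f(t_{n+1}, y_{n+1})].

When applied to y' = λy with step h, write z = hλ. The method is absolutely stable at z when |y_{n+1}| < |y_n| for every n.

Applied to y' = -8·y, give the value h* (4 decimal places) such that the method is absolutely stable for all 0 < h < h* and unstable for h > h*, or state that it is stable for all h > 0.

interval (−∞, 0). Any h>0 works for λ=-8.

On y'=λy, z=hλ:
  y_{n+1} = y_n + z·[3/7·y_n + 4/7·y_{n+1}] ⇒ (1 − 4/7z)y_{n+1} = (1 + 3/7z)y_n
  Hence R(z) = (1 + 3/7z)/(1 − 4/7z).

Boundary: |R(x)|=1, x<0.
x=-1.49: |R|=0.1952
x=-2: |R|=0.0667
x=-10: |R|=0.4894
x=-100: |R|=0.7199
θ=4/7≥1/2 ⇒ |1+3/7x|<|1−4/7x| ∀x<0 ⇒ unbounded interval.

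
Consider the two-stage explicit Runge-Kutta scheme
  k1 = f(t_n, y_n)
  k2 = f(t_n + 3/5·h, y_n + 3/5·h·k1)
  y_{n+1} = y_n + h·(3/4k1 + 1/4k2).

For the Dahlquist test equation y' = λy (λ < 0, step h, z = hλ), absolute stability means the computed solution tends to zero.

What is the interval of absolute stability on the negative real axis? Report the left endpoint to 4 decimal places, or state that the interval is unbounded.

With y'=λy (z=hλ):
  k1=λy_n ⇒ h·k1=z·y_n;  k2=λ(1+3/5z)y_n ⇒ h·k2=z(1+3/5z)y_n
  y_{n+1}/y_n = 1 + 3/4z + 1/4z(1+3/5z) = 1 + z + 3/20z²
  so R(z) = 1 + z + 3/20z².

Find x<0 with |R(x)|<1.
x=-1.32: |R|=0.0586
R=1: x+3/20x²=0 ⇒ x=−20/3=-6.6667; min R=1−1/(4·3/20)=-0.6667>−1
Confirm numerically:
  x=-5.955: |R|=0.36430 <1
  x=-5.388: |R|=0.03342 <1
  x=-4.989: |R|=0.25548 <1
  x=-2.968: |R|=0.64665 <1
  x=-6.799: |R|=1.13496 >1
  x=-6.755: |R|=1.08950 >1
So |R|<1 on (-6.6667, 0).

z∈(-6.6667,0).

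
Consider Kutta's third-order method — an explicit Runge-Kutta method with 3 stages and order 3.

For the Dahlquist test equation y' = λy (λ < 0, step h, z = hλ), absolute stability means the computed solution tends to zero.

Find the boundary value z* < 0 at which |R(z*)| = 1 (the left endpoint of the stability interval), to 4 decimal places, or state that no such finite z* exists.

z* = -2.5127.

Test eqn y'=λy, z=hλ:
  order 3, 3-stage ⇒ R(z)=1+z+z^2/2+z^3/6
  (e.g. R(-0.52)=0.59177, |R|=0.59177)

Solve |R(x)|<1 on ℝ⁻.
x=-0.52: |R|=0.5918
|R(-2.11)|=0.4496 |R(-1.31)|=0.1734 |R(-0.9)|=0.3835
Bisect:
  x_lo=-2.9973 |R|=1.9933  x_hi=-0.2362 |R|=0.7895
  mid=-1.61677 |R|=0.01416 →hi
  mid=-2.30704 |R|=0.69234 →hi
  mid=-2.65218 |R|=1.24442 →lo
  mid=-2.47961 |R|=0.94635 →hi
  mid=-2.56590 |R|=1.08955 →lo
  mid=-2.52275 |R|=1.01653 →lo
  mid=-2.50118 |R|=0.98109 →hi
  mid=-2.51197 |R|=0.99872 →hi
  mid=-2.51736 |R|=1.00761 →lo
  ...
  [-2.51281,-2.51264] ⇒ x*=-2.5127
Stable set (-2.5127, 0).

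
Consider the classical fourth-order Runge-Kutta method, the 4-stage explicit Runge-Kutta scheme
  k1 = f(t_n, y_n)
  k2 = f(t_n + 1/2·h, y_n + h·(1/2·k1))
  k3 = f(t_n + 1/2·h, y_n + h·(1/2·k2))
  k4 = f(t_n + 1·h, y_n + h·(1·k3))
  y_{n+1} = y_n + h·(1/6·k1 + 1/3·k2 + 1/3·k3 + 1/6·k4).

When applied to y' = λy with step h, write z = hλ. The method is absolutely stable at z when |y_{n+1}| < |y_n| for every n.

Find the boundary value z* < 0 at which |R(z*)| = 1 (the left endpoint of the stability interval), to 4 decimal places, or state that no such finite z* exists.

Set f=λy, z=hλ:
  order 4, 4-stage ⇒ R(z)=1+z+z^2/2+z^3/6+z^4/24
  (e.g. R(-1.57)=0.27062, |R|=0.27062)

Solve |R(x)|<1 on ℝ⁻.
x=-1.57: |R|=0.2706
|R(-1.31)|=0.2961 |R(-1.1)|=0.3442 |R(-0.61)|=0.5440
Bisect:
  x_lo=-3.1425 |R|=1.6864  x_hi=-0.2392 |R|=0.7873
  mid=-1.69083 |R|=0.27353 →hi
  mid=-2.41667 |R|=0.57234 →hi
  mid=-2.77959 |R|=0.99144 →hi
  mid=-2.96105 |R|=1.29898 →lo
  mid=-2.87032 |R|=1.13595 →lo
  mid=-2.82496 |R|=1.06146 →lo
  mid=-2.80227 |R|=1.02590 →lo
  mid=-2.79093 |R|=1.00853 →lo
  mid=-2.78526 |R|=0.99995 →hi
  mid=-2.78810 |R|=1.00423 →lo
  ...
  [-2.78544,-2.78526] ⇒ x*=-2.7853
Interval (-2.7853, 0).

z* = -2.7853.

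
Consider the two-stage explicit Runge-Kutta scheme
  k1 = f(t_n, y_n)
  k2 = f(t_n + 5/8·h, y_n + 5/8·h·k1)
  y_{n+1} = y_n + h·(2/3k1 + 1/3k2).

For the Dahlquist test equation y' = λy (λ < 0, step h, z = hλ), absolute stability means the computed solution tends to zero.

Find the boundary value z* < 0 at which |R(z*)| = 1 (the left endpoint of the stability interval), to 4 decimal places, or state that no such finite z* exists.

With y'=λy (z=hλ):
  k1=λy_n ⇒ h·k1=z·y_n;  k2=λ(1+5/8z)y_n ⇒ h·k2=z(1+5/8z)y_n
  y_{n+1}/y_n = 1 + 2/3z + 1/3z(1+5/8z) = 1 + z + 5/24z²
  Hence R(z) = 1 + z + 5/24z².

Need |R(x)|<1, x<0.
x=-0.94: |R|=0.2441
R=1: x+5/24x²=0 ⇒ x=−24/5=-4.8000; min R=1−1/(4·5/24)=-0.2000>−1
Confirm numerically:
  x=-4.657: |R|=0.86126 <1
  x=-4.275: |R|=0.53242 <1
  x=-3.657: |R|=0.12918 <1
  x=-2.542: |R|=0.19580 <1
  x=-5.316: |R|=1.57147 >1
  x=-5.066: |R|=1.28074 >1
Stable set (-4.8000, 0).

z* = -4.8000.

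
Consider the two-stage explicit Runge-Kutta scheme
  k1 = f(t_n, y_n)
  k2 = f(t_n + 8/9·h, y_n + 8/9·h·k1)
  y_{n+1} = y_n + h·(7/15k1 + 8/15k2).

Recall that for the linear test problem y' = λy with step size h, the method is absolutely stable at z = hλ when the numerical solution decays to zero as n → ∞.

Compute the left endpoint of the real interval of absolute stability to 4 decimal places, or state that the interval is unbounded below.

With y'=λy (z=hλ):
  k1=λy_n ⇒ h·k1=z·y_n;  k2=λ(1+8/9z)y_n ⇒ h·k2=z(1+8/9z)y_n
  y_{n+1}/y_n = 1 + 7/15z + 8/15z(1+8/9z) = 1 + z + 64/135z²
  R(z) = 1 + z + 64/135z².

Find x<0 with |R(x)|<1.
x=-1.56: |R|=0.5937
R=1: x+64/135x²=0 ⇒ x=−135/64=-2.1094; min R=1−1/(4·64/135)=0.4727>−1
Confirm numerically:
  x=-1.617: |R|=0.62256 <1
  x=-1.287: |R|=0.49824 <1
  x=-0.997: |R|=0.47423 <1
  x=-2.655: |R|=1.68676 >1
  x=-2.338: |R|=1.25340 >1
  x=-2.270: |R|=1.17286 >1
Stable set (-2.1094, 0).

z* = -2.1094.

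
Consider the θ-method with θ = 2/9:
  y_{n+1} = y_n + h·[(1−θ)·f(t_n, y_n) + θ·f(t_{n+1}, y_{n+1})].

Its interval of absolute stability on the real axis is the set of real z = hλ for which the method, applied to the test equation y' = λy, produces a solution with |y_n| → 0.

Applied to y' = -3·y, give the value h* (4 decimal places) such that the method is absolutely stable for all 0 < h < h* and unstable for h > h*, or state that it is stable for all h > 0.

Set f=λy, z=hλ:
  y_{n+1} = y_n + z·[7/9·y_n + 2/9·y_{n+1}] ⇒ (1 − 2/9z)y_{n+1} = (1 + 7/9z)y_n
  so R(z) = (1 + 7/9z)/(1 − 2/9z).

Boundary: |R(x)|=1, x<0.
x=-1.48: |R|=0.1137
R=−1: 1+7/9x = −1+2/9x ⇒ -5/9x=2 ⇒ x=2/(-5/9)=-3.6000
Confirm numerically:
  x=-3.476: |R|=0.96113 <1
  x=-3.322: |R|=0.91115 <1
  x=-2.448: |R|=0.58549 <1
  x=-2.112: |R|=0.43739 <1
  x=-4.013: |R|=1.12129 >1
  x=-3.655: |R|=1.01686 >1
So |R|<1 on (-3.6000, 0).

(-3.6000,0); λ=-3 ⇒ h* = (18/5)/3 = 1.2000.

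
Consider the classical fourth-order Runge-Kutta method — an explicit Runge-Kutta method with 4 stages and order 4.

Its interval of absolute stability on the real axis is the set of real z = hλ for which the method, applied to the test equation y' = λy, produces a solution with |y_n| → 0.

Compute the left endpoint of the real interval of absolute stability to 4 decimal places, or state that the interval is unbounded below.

Set f=λy, z=hλ:
  order 4, 4-stage ⇒ R(z)=1+z+z^2/2+z^3/6+z^4/24
  (e.g. R(-0.84)=0.43476, |R|=0.43476)

Boundary: |R(x)|=1, x<0.
x=-0.84: |R|=0.4348
|R(-2.84)|=1.0857 |R(-2.61)|=0.7663 |R(-1.4)|=0.2827
Bisect:
  x_lo=-3.1418 |R|=1.6847  x_hi=-0.3988 |R|=0.6712
  mid=-1.77028 |R|=0.28124 →hi
  mid=-2.45605 |R|=0.60695 →hi
  mid=-2.79893 |R|=1.02075 →lo
  mid=-2.62749 |R|=0.78701 →hi
  mid=-2.71321 |R|=0.89665 →hi
  mid=-2.75607 |R|=0.95683 →hi
  mid=-2.77750 |R|=0.98831 →hi
  mid=-2.78821 |R|=1.00441 →lo
  ...
  [-2.78537,-2.78520] ⇒ x*=-2.7853
Interval (-2.7853, 0).

left endpoint -2.7853.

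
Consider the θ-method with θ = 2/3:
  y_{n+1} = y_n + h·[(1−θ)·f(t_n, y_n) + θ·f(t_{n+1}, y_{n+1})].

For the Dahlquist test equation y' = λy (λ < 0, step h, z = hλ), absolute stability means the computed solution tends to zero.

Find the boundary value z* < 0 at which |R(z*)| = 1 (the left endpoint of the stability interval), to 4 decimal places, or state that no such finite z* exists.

Test eqn y'=λy, z=hλ:
  y_{n+1} = y_n + z·[1/3·y_n + 2/3·y_{n+1}] ⇒ (1 − 2/3z)y_{n+1} = (1 + 1/3z)y_n
  ⇒ R(z) = (1 + 1/3z)/(1 − 2/3z).

Boundary: |R(x)|=1, x<0.
x=-0.39: |R|=0.6905
x=-2: |R|=0.1429
x=-10: |R|=0.3043
x=-100: |R|=0.4778
θ=2/3≥1/2 ⇒ |1+1/3x|<|1−2/3x| ∀x<0 ⇒ stable on all of ℝ⁻.

unbounded; (−∞, 0).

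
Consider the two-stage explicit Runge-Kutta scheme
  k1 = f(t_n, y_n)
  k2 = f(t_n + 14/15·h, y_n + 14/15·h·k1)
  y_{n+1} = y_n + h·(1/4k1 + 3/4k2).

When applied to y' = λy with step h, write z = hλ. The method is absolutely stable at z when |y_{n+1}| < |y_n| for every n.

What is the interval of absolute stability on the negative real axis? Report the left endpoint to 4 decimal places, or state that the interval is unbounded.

With y'=λy (z=hλ):
  k1=λy_n ⇒ h·k1=z·y_n;  k2=λ(1+14/15z)y_n ⇒ h·k2=z(1+14/15z)y_n
  y_{n+1}/y_n = 1 + 1/4z + 3/4z(1+14/15z) = 1 + z + 7/10z²
  R(z) = 1 + z + 7/10z².

Boundary: |R(x)|=1, x<0.
x=-1.13: |R|=0.7638
R=1: x+7/10x²=0 ⇒ x=−10/7=-1.4286; min R=1−1/(4·7/10)=0.6429>−1
Confirm numerically:
  x=-1.296: |R|=0.87973 <1
  x=-1.152: |R|=0.77697 <1
  x=-1.108: |R|=0.75136 <1
  x=-0.871: |R|=0.66005 <1
  x=-2.003: |R|=1.80541 >1
  x=-1.569: |R|=1.15423 >1
  x=-1.543: |R|=1.12359 >1
Interval (-1.4286, 0).

z∈(-1.4286,0).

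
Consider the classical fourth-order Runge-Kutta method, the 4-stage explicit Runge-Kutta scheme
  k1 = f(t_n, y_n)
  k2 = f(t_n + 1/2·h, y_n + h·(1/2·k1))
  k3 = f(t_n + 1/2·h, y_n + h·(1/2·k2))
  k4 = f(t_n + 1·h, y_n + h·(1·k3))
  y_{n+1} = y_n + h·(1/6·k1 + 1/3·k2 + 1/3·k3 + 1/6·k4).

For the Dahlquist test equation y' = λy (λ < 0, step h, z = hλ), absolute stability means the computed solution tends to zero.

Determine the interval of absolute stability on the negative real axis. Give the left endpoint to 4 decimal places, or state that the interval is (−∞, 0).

z∈(-2.7853,0).

With y'=λy (z=hλ):
  order 4, 4-stage ⇒ R(z)=1+z+z^2/2+z^3/6+z^4/24
  (e.g. R(-0.34)=0.71181, |R|=0.71181)

Boundary: |R(x)|=1, x<0.
x=-0.34: |R|=0.7118
|R(-2.87)|=1.1354 |R(-2.06)|=0.3552 |R(-0.54)|=0.5831
Bisect:
  x_lo=-3.3628 |R|=2.2818  x_hi=-0.2359 |R|=0.7899
  mid=-1.79935 |R|=0.28530 →hi
  mid=-2.58108 |R|=0.73331 →hi
  mid=-2.97195 |R|=1.31987 →lo
  mid=-2.77652 |R|=0.98685 →hi
  mid=-2.87423 |R|=1.14258 →lo
  mid=-2.82537 |R|=1.06213 →lo
  mid=-2.80094 |R|=1.02385 →lo
  ...
  [-2.78529,-2.78510] ⇒ x*=-2.7853
So |R|<1 on (-2.7853, 0).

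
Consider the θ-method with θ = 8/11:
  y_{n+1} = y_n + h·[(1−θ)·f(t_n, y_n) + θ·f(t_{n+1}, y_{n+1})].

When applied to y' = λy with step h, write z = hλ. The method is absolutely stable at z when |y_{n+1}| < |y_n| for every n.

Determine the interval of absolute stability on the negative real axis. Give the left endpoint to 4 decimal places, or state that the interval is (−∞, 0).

(−∞, 0) — no finite endpoint.

On y'=λy, z=hλ:
  y_{n+1} = y_n + z·[3/11·y_n + 8/11·y_{n+1}] ⇒ (1 − 8/11z)y_{n+1} = (1 + 3/11z)y_n
  so R(z) = (1 + 3/11z)/(1 − 8/11z).

Boundary: |R(x)|=1, x<0.
x=-1.54: |R|=0.2736
x=-2: |R|=0.1852
x=-10: |R|=0.2088
x=-100: |R|=0.3564
θ=8/11≥1/2 ⇒ |1+3/11x|<|1−8/11x| ∀x<0 ⇒ unbounded interval.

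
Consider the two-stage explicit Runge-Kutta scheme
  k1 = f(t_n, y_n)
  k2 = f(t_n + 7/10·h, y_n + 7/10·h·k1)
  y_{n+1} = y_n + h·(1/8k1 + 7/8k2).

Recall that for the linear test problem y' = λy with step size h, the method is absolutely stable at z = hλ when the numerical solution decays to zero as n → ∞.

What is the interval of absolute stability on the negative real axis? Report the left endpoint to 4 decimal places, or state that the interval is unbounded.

z∈(-1.6327,0).

On y'=λy, z=hλ:
  k1=λy_n ⇒ h·k1=z·y_n;  k2=λ(1+7/10z)y_n ⇒ h·k2=z(1+7/10z)y_n
  y_{n+1}/y_n = 1 + 1/8z + 7/8z(1+7/10z) = 1 + z + 49/80z²
  R(z) = 1 + z + 49/80z².

Need |R(x)|<1, x<0.
x=-1.09: |R|=0.6377
R=1: x+49/80x²=0 ⇒ x=−80/49=-1.6327; min R=1−1/(4·49/80)=0.5918>−1
Confirm numerically:
  x=-1.012: |R|=0.61529 <1
  x=-0.972: |R|=0.60668 <1
  x=-0.792: |R|=0.59220 <1
  x=-1.770: |R|=1.14890 >1
  x=-1.681: |R|=1.04978 >1
  x=-1.672: |R|=1.04030 >1
Interval (-1.6327, 0).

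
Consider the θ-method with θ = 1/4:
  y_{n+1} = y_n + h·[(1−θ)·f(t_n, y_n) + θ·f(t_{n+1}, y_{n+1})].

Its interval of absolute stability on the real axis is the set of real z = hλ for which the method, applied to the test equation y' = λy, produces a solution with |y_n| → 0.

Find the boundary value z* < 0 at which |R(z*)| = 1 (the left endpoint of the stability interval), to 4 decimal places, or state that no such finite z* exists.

Test eqn y'=λy, z=hλ:
  y_{n+1} = y_n + z·[3/4·y_n + 1/4·y_{n+1}] ⇒ (1 − 1/4z)y_{n+1} = (1 + 3/4z)y_n
  ⇒ R(z) = (1 + 3/4z)/(1 − 1/4z).

Boundary: |R(x)|=1, x<0.
x=-1.11: |R|=0.1311
R=−1: 1+3/4x = −1+1/4x ⇒ -1/2x=2 ⇒ x=2/(-1/2)=-4.0000
Confirm numerically:
  x=-2.459: |R|=0.52284 <1
  x=-1.919: |R|=0.29684 <1
  x=-1.680: |R|=0.18310 <1
  x=-4.103: |R|=1.02542 >1
  x=-4.097: |R|=1.02396 >1
Stable set (-4.0000, 0).

left endpoint -4.0000.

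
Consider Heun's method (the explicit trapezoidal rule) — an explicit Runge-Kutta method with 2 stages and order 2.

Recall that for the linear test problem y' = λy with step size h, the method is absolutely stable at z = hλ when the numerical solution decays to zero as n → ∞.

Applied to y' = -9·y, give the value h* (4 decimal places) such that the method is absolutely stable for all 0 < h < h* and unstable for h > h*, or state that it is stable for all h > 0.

On y'=λy, z=hλ:
  order 2, 2-stage ⇒ R(z)=1+z+z^2/2
  (e.g. R(-0.76)=0.52880, |R|=0.52880)

Boundary: |R(x)|=1, x<0.
x=-0.76: |R|=0.5288
|R(-2.12)|=1.1272 |R(-1.6)|=0.6800 |R(-0.92)|=0.5032
Bisect:
  x_lo=-2.8801 |R|=2.2674  x_hi=-0.3340 |R|=0.7218
  mid=-1.60707 |R|=0.68426 →hi
  mid=-2.24359 |R|=1.27326 →lo
  mid=-1.92533 |R|=0.92812 →hi
  mid=-2.08446 |R|=1.08803 →lo
  mid=-2.00489 |R|=1.00491 →lo
  mid=-1.96511 |R|=0.96572 →hi
  mid=-1.98500 |R|=0.98512 →hi
  mid=-1.99495 |R|=0.99496 →hi
  mid=-1.99992 |R|=0.99992 →hi
  mid=-2.00241 |R|=1.00241 →lo
  ...
  [-2.00008,-1.99992] ⇒ x*=-2.0000
Interval (-2.0000, 0).

(-2.0000,0); λ=-9 ⇒ h* = 0.2222.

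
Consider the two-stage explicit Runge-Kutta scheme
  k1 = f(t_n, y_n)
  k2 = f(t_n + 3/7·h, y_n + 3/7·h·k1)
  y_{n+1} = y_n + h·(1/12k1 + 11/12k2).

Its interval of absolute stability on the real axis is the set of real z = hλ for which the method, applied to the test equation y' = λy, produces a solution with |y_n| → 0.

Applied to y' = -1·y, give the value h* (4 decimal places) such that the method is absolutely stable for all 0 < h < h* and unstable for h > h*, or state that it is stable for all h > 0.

Set f=λy, z=hλ:
  k1=λy_n ⇒ h·k1=z·y_n;  k2=λ(1+3/7z)y_n ⇒ h·k2=z(1+3/7z)y_n
  y_{n+1}/y_n = 1 + 1/12z + 11/12z(1+3/7z) = 1 + z + 11/28z²
  R(z) = 1 + z + 11/28z².

Solve |R(x)|<1 on ℝ⁻.
x=-0.67: |R|=0.5064
R=1: x+11/28x²=0 ⇒ x=−28/11=-2.5455; min R=1−1/(4·11/28)=0.3636>−1
Confirm numerically:
  x=-2.519: |R|=0.97382 <1
  x=-2.297: |R|=0.77580 <1
  x=-1.812: |R|=0.47789 <1
  x=-1.508: |R|=0.38538 <1
  x=-2.966: |R|=1.49003 >1
  x=-2.580: |R|=1.03501 >1
So |R|<1 on (-2.5455, 0).

(-2.5455,0); λ=-1 ⇒ h* = (28/11)/1 = 2.5455.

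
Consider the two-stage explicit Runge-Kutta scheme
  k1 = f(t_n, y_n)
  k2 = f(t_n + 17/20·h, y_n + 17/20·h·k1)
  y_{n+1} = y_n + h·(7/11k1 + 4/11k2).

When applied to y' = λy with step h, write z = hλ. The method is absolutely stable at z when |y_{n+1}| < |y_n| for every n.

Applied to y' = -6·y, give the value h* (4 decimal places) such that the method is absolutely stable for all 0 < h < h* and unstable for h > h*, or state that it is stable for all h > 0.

With y'=λy (z=hλ):
  k1=λy_n ⇒ h·k1=z·y_n;  k2=λ(1+17/20z)y_n ⇒ h·k2=z(1+17/20z)y_n
  y_{n+1}/y_n = 1 + 7/11z + 4/11z(1+17/20z) = 1 + z + 17/55z²
  ⇒ R(z) = 1 + z + 17/55z².

Solve |R(x)|<1 on ℝ⁻.
x=-1.72: |R|=0.1944
R=1: x+17/55x²=0 ⇒ x=−55/17=-3.2353; min R=1−1/(4·17/55)=0.1912>−1
Confirm numerically:
  x=-3.049: |R|=0.82443 <1
  x=-2.187: |R|=0.29137 <1
  x=-2.049: |R|=0.24869 <1
  x=-1.544: |R|=0.19285 <1
  x=-3.790: |R|=1.64981 >1
  x=-3.502: |R|=1.28869 >1
  x=-3.319: |R|=1.08587 >1
Interval (-3.2353, 0).

(-3.2353,0); λ=-6 ⇒ h* = (55/17)/6 = 0.5392.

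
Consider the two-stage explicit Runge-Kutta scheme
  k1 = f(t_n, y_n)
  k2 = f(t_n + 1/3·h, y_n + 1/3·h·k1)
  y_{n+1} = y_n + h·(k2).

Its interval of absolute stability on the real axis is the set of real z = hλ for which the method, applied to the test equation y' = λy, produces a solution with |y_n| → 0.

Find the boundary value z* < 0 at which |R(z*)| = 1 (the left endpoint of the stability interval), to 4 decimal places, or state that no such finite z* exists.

Set f=λy, z=hλ:
  k1=λy_n ⇒ h·k1=z·y_n;  k2=λ(1+1/3z)y_n ⇒ h·k2=z(1+1/3z)y_n
  y_{n+1}/y_n = 1 + z(1+1/3z) = 1 + z + 1/3z²
  Hence R(z) = 1 + z + 1/3z².

Boundary: |R(x)|=1, x<0.
x=-1.32: |R|=0.2608
R=1: x+1/3x²=0 ⇒ x=−3=-3.0000; min R=1−1/(4·1/3)=0.2500>−1
Confirm numerically:
  x=-2.657: |R|=0.69622 <1
  x=-2.604: |R|=0.65627 <1
  x=-1.977: |R|=0.32584 <1
  x=-1.779: |R|=0.27595 <1
  x=-3.599: |R|=1.71860 >1
  x=-3.300: |R|=1.33000 >1
  x=-3.192: |R|=1.20429 >1
So |R|<1 on (-3.0000, 0).

left endpoint -3.0000.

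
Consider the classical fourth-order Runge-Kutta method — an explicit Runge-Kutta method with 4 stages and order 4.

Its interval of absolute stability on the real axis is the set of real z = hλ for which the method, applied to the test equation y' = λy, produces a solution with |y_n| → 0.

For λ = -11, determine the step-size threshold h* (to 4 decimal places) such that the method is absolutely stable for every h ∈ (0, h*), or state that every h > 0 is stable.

Test eqn y'=λy, z=hλ:
  order 4, 4-stage ⇒ R(z)=1+z+z^2/2+z^3/6+z^4/24
  (e.g. R(-1.76)=0.27997, |R|=0.27997)

Boundary: |R(x)|=1, x<0.
x=-1.76: |R|=0.2800
|R(-2.07)|=0.3592 |R(-1.14)|=0.3332 |R(-1.08)|=0.3499
Bisect:
  x_lo=-3.3018 |R|=2.1020  x_hi=-0.1644 |R|=0.8484
  mid=-1.73310 |R|=0.27703 →hi
  mid=-2.51745 |R|=0.66577 →hi
  mid=-2.90962 |R|=1.20421 →lo
  mid=-2.71354 |R|=0.89710 →hi
  mid=-2.81158 |R|=1.04036 →lo
  mid=-2.76256 |R|=0.96626 →hi
  mid=-2.78707 |R|=1.00268 →lo
  ...
  [-2.78535,-2.78515] ⇒ x*=-2.7853
Stable set (-2.7853, 0).

(-2.7853,0); λ=-11 ⇒ h* = 0.2532.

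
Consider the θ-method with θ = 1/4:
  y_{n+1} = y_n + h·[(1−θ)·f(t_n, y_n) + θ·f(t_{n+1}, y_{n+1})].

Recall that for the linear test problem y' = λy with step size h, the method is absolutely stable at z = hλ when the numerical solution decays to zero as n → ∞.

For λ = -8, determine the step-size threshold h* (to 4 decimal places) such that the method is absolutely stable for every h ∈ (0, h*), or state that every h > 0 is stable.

On y'=λy, z=hλ:
  y_{n+1} = y_n + z·[3/4·y_n + 1/4·y_{n+1}] ⇒ (1 − 1/4z)y_{n+1} = (1 + 3/4z)y_n
  so R(z) = (1 + 3/4z)/(1 − 1/4z).

Need |R(x)|<1, x<0.
x=-1.71: |R|=0.1979
R=−1: 1+3/4x = −1+1/4x ⇒ -1/2x=2 ⇒ x=2/(-1/2)=-4.0000
Confirm numerically:
  x=-3.751: |R|=0.93575 <1
  x=-2.153: |R|=0.39964 <1
  x=-1.844: |R|=0.26215 <1
  x=-4.514: |R|=1.12074 >1
  x=-4.142: |R|=1.03488 >1
  x=-4.025: |R|=1.00623 >1
Interval (-4.0000, 0).

(-4.0000,0); λ=-8 ⇒ h* = (4)/8 = 0.5000.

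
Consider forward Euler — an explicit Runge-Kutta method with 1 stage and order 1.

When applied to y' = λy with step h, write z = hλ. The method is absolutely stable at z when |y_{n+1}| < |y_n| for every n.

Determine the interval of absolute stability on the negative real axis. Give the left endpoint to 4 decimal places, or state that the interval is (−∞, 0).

(-2.0000, 0).

On y'=λy, z=hλ:
  order 1, 1-stage ⇒ R(z)=1+z
  (e.g. R(-1.8)=-0.80000, |R|=0.80000)

Solve |R(x)|<1 on ℝ⁻.
x=-1.8: |R|=0.8000
|R(-1.72)|=0.7200 |R(-1.67)|=0.6700 |R(-0.98)|=0.0200
Bisect:
  x_lo=-2.6310 |R|=1.6310  x_hi=-0.2461 |R|=0.7539
  mid=-1.43856 |R|=0.43856 →hi
  mid=-2.03479 |R|=1.03479 →lo
  mid=-1.73667 |R|=0.73667 →hi
  mid=-1.88573 |R|=0.88573 →hi
  mid=-1.96026 |R|=0.96026 →hi
  mid=-1.99753 |R|=0.99753 →hi
  mid=-2.01616 |R|=1.01616 →lo
  ...
  [-2.00000,-1.99986] ⇒ x*=-2.0000
So |R|<1 on (-2.0000, 0).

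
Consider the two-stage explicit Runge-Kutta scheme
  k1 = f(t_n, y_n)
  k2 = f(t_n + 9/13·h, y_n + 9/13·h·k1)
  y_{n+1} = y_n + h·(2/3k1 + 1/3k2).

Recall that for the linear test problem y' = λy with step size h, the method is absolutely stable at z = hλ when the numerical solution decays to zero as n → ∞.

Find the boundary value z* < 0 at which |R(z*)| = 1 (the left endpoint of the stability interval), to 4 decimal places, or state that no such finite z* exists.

Set f=λy, z=hλ:
  k1=λy_n ⇒ h·k1=z·y_n;  k2=λ(1+9/13z)y_n ⇒ h·k2=z(1+9/13z)y_n
  y_{n+1}/y_n = 1 + 2/3z + 1/3z(1+9/13z) = 1 + z + 3/13z²
  ⇒ R(z) = 1 + z + 3/13z².

Find x<0 with |R(x)|<1.
x=-1.68: |R|=0.0287
R=1: x+3/13x²=0 ⇒ x=−13/3=-4.3333; min R=1−1/(4·3/13)=-0.0833>−1
Confirm numerically:
  x=-3.612: |R|=0.39874 <1
  x=-3.053: |R|=0.09796 <1
  x=-2.641: |R|=0.03141 <1
  x=-1.784: |R|=0.04954 <1
  x=-4.842: |R|=1.56838 >1
  x=-4.449: |R|=1.11875 >1
Stable set (-4.3333, 0).

left endpoint -4.3333.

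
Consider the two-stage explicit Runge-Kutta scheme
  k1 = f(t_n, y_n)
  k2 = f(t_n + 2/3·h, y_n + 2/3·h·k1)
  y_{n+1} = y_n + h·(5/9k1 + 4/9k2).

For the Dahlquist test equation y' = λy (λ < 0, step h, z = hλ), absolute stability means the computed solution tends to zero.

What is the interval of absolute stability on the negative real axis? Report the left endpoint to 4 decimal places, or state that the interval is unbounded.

Test eqn y'=λy, z=hλ:
  k1=λy_n ⇒ h·k1=z·y_n;  k2=λ(1+2/3z)y_n ⇒ h·k2=z(1+2/3z)y_n
  y_{n+1}/y_n = 1 + 5/9z + 4/9z(1+2/3z) = 1 + z + 8/27z²
  Hence R(z) = 1 + z + 8/27z².

Solve |R(x)|<1 on ℝ⁻.
x=-1.46: |R|=0.1716
R=1: x+8/27x²=0 ⇒ x=−27/8=-3.3750; min R=1−1/(4·8/27)=0.1562>−1
Confirm numerically:
  x=-2.886: |R|=0.58185 <1
  x=-2.419: |R|=0.31480 <1
  x=-2.231: |R|=0.24377 <1
  x=-1.609: |R|=0.15808 <1
  x=-3.963: |R|=1.69044 >1
  x=-3.429: |R|=1.05486 >1
So |R|<1 on (-3.3750, 0).

z∈(-3.3750,0).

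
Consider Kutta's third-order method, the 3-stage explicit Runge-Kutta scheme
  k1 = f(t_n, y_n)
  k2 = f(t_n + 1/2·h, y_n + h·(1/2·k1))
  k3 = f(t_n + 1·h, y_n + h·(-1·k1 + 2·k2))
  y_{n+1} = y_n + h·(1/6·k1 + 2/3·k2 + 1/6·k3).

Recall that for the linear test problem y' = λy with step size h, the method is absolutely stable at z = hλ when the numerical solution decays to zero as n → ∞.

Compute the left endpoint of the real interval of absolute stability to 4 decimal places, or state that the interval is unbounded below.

Test eqn y'=λy, z=hλ:
  order 3, 3-stage ⇒ R(z)=1+z+z^2/2+z^3/6
  (e.g. R(-0.62)=0.53248, |R|=0.53248)

Need |R(x)|<1, x<0.
x=-0.62: |R|=0.5325
|R(-2.81)|=1.5600 |R(-2.6)|=1.1493 |R(-2.26)|=0.6301
Bisect:
  x_lo=-2.9402 |R|=1.8541  x_hi=-0.1044 |R|=0.9009
  mid=-1.52231 |R|=0.04843 →hi
  mid=-2.23128 |R|=0.59342 →hi
  mid=-2.58576 |R|=1.12415 →lo
  mid=-2.40852 |R|=0.83666 →hi
  mid=-2.49714 |R|=0.97453 →hi
  mid=-2.54145 |R|=1.04783 →lo
  mid=-2.51930 |R|=1.01081 →lo
  mid=-2.50822 |R|=0.99257 →hi
  mid=-2.51376 |R|=1.00167 →lo
  ...
  [-2.51289,-2.51272] ⇒ x*=-2.5127
Interval (-2.5127, 0).

left endpoint -2.5127.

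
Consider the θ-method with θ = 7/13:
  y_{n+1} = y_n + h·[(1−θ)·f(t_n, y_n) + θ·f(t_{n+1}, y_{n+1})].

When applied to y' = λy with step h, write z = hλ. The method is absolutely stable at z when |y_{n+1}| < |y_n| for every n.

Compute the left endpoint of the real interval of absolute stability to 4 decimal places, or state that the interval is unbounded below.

interval (−∞, 0).

On y'=λy, z=hλ:
  y_{n+1} = y_n + z·[6/13·y_n + 7/13·y_{n+1}] ⇒ (1 − 7/13z)y_{n+1} = (1 + 6/13z)y_n
  R(z) = (1 + 6/13z)/(1 − 7/13z).

Boundary: |R(x)|=1, x<0.
x=-0.42: |R|=0.6575
x=-2: |R|=0.0370
x=-10: |R|=0.5663
x=-100: |R|=0.8233
θ=7/13≥1/2 ⇒ |1+6/13x|<|1−7/13x| ∀x<0 ⇒ unbounded interval.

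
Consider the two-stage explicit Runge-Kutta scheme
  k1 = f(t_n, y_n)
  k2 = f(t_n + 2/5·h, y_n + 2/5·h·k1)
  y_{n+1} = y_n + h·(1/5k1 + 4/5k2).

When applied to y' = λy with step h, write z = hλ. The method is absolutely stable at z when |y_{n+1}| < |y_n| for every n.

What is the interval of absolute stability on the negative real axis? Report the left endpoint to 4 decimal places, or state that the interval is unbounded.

z∈(-3.1250,0).

Test eqn y'=λy, z=hλ:
  k1=λy_n ⇒ h·k1=z·y_n;  k2=λ(1+2/5z)y_n ⇒ h·k2=z(1+2/5z)y_n
  y_{n+1}/y_n = 1 + 1/5z + 4/5z(1+2/5z) = 1 + z + 8/25z²
  R(z) = 1 + z + 8/25z².

Find x<0 with |R(x)|<1.
x=-1.79: |R|=0.2353
R=1: x+8/25x²=0 ⇒ x=−25/8=-3.1250; min R=1−1/(4·8/25)=0.2188>−1
Confirm numerically:
  x=-2.777: |R|=0.69075 <1
  x=-2.705: |R|=0.63645 <1
  x=-1.310: |R|=0.23915 <1
  x=-3.713: |R|=1.69864 >1
  x=-3.328: |R|=1.21619 >1
  x=-3.219: |R|=1.09683 >1
Stable set (-3.1250, 0).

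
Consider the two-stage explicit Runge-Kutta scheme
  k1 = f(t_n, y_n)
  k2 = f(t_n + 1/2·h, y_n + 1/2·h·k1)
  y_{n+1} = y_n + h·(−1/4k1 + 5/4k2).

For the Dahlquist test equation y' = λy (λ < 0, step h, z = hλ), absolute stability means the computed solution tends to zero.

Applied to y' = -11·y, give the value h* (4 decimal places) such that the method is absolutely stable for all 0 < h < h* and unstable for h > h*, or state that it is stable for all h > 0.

Test eqn y'=λy, z=hλ:
  k1=λy_n ⇒ h·k1=z·y_n;  k2=λ(1+1/2z)y_n ⇒ h·k2=z(1+1/2z)y_n
  y_{n+1}/y_n = 1 − 1/4z + 5/4z(1+1/2z) = 1 + z + 5/8z²
  ⇒ R(z) = 1 + z + 5/8z².

Solve |R(x)|<1 on ℝ⁻.
x=-1.09: |R|=0.6526
R=1: x+5/8x²=0 ⇒ x=−8/5=-1.6000; min R=1−1/(4·5/8)=0.6000>−1
Confirm numerically:
  x=-1.451: |R|=0.86488 <1
  x=-1.156: |R|=0.67921 <1
  x=-0.729: |R|=0.60315 <1
  x=-2.122: |R|=1.69230 >1
  x=-1.721: |R|=1.13015 >1
So |R|<1 on (-1.6000, 0).

(-1.6000,0); λ=-11 ⇒ h* = (8/5)/11 = 0.1455.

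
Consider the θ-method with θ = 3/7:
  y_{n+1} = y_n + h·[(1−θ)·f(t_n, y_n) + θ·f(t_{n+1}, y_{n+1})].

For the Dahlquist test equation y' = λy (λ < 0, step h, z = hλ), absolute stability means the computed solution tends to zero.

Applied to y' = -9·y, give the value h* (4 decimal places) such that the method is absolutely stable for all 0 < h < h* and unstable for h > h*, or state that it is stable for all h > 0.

(-14.0000,0); λ=-9 ⇒ h* = (14)/9 = 1.5556.

Set f=λy, z=hλ:
  y_{n+1} = y_n + z·[4/7·y_n + 3/7·y_{n+1}] ⇒ (1 − 3/7z)y_{n+1} = (1 + 4/7z)y_n
  Hence R(z) = (1 + 4/7z)/(1 − 3/7z).

Solve |R(x)|<1 on ℝ⁻.
x=-0.56: |R|=0.5484
R=−1: 1+4/7x = −1+3/7x ⇒ -1/7x=2 ⇒ x=2/(-1/7)=-14.0000
Confirm numerically:
  x=-13.437: |R|=0.98810 <1
  x=-8.583: |R|=0.83459 <1
  x=-5.792: |R|=0.66328 <1
  x=-14.337: |R|=1.00674 >1
  x=-14.330: |R|=1.00660 >1
Interval (-14.0000, 0).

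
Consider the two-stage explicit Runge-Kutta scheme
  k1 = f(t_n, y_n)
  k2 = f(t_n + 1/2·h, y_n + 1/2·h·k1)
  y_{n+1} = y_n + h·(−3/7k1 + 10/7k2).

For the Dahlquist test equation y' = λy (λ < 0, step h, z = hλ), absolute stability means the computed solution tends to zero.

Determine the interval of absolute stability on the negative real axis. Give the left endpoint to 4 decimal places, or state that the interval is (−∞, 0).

Set f=λy, z=hλ:
  k1=λy_n ⇒ h·k1=z·y_n;  k2=λ(1+1/2z)y_n ⇒ h·k2=z(1+1/2z)y_n
  y_{n+1}/y_n = 1 − 3/7z + 10/7z(1+1/2z) = 1 + z + 5/7z²
  so R(z) = 1 + z + 5/7z².

Solve |R(x)|<1 on ℝ⁻.
x=-1.22: |R|=0.8431
R=1: x+5/7x²=0 ⇒ x=−7/5=-1.4000; min R=1−1/(4·5/7)=0.6500>−1
Confirm numerically:
  x=-0.985: |R|=0.70802 <1
  x=-0.868: |R|=0.67016 <1
  x=-0.854: |R|=0.66694 <1
  x=-0.751: |R|=0.65186 <1
  x=-1.947: |R|=1.76072 >1
  x=-1.784: |R|=1.48933 >1
  x=-1.456: |R|=1.05824 >1
Stable set (-1.4000, 0).

z∈(-1.4000,0).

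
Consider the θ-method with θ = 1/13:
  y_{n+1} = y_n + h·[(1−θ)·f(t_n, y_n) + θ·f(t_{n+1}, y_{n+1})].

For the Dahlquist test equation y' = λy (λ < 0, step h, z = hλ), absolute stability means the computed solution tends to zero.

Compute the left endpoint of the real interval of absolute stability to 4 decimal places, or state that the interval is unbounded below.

With y'=λy (z=hλ):
  y_{n+1} = y_n + z·[12/13·y_n + 1/13·y_{n+1}] ⇒ (1 − 1/13z)y_{n+1} = (1 + 12/13z)y_n
  ⇒ R(z) = (1 + 12/13z)/(1 − 1/13z).

Solve |R(x)|<1 on ℝ⁻.
x=-0.96: |R|=0.1060
R=−1: 1+12/13x = −1+1/13x ⇒ -11/13x=2 ⇒ x=2/(-11/13)=-2.3636
Confirm numerically:
  x=-2.237: |R|=0.90858 <1
  x=-1.619: |R|=0.43970 <1
  x=-1.449: |R|=0.30369 <1
  x=-2.915: |R|=1.38109 >1
  x=-2.574: |R|=1.14858 >1
  x=-2.471: |R|=1.07634 >1
So |R|<1 on (-2.3636, 0).

z* = -2.3636.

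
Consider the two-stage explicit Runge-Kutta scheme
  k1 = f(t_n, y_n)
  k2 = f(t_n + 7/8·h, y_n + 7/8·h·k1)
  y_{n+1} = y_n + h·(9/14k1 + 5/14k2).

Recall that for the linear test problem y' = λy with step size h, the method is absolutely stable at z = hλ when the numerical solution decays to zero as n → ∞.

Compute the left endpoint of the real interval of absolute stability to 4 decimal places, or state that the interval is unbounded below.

With y'=λy (z=hλ):
  k1=λy_n ⇒ h·k1=z·y_n;  k2=λ(1+7/8z)y_n ⇒ h·k2=z(1+7/8z)y_n
  y_{n+1}/y_n = 1 + 9/14z + 5/14z(1+7/8z) = 1 + z + 5/16z²
  Hence R(z) = 1 + z + 5/16z².

Need |R(x)|<1, x<0.
x=-1.18: |R|=0.2551
R=1: x+5/16x²=0 ⇒ x=−16/5=-3.2000; min R=1−1/(4·5/16)=0.2000>−1
Confirm numerically:
  x=-2.190: |R|=0.30878 <1
  x=-1.821: |R|=0.21526 <1
  x=-1.724: |R|=0.20480 <1
  x=-1.308: |R|=0.22664 <1
  x=-3.607: |R|=1.45877 >1
  x=-3.498: |R|=1.32575 >1
Stable set (-3.2000, 0).

z* = -3.2000.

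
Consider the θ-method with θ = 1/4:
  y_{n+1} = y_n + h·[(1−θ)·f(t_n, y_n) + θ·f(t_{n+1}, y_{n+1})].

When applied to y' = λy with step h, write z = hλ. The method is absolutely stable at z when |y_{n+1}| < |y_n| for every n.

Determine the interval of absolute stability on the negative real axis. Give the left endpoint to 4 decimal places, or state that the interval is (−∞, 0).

z∈(-4.0000,0).

Set f=λy, z=hλ:
  y_{n+1} = y_n + z·[3/4·y_n + 1/4·y_{n+1}] ⇒ (1 − 1/4z)y_{n+1} = (1 + 3/4z)y_n
  so R(z) = (1 + 3/4z)/(1 − 1/4z).

Find x<0 with |R(x)|<1.
x=-1.17: |R|=0.0948
R=−1: 1+3/4x = −1+1/4x ⇒ -1/2x=2 ⇒ x=2/(-1/2)=-4.0000
Confirm numerically:
  x=-3.176: |R|=0.77035 <1
  x=-2.806: |R|=0.64913 <1
  x=-1.838: |R|=0.25934 <1
  x=-4.204: |R|=1.04973 >1
  x=-4.131: |R|=1.03222 >1
Interval (-4.0000, 0).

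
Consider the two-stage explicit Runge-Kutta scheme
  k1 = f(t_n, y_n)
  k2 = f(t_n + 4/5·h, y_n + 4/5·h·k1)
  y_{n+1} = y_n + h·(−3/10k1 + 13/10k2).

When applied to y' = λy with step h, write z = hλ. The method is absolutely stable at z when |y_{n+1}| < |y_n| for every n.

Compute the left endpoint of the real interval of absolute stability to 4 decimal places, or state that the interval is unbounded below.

left endpoint -0.9615.

Set f=λy, z=hλ:
  k1=λy_n ⇒ h·k1=z·y_n;  k2=λ(1+4/5z)y_n ⇒ h·k2=z(1+4/5z)y_n
  y_{n+1}/y_n = 1 − 3/10z + 13/10z(1+4/5z) = 1 + z + 26/25z²
  R(z) = 1 + z + 26/25z².

Find x<0 with |R(x)|<1.
x=-1.03: |R|=1.0733
R=1: x+26/25x²=0 ⇒ x=−25/26=-0.9615; min R=1−1/(4·26/25)=0.7596>−1
Confirm numerically:
  x=-0.696: |R|=0.80779 <1
  x=-0.527: |R|=0.76184 <1
  x=-0.454: |R|=0.76036 <1
  x=-0.410: |R|=0.76482 <1
  x=-1.437: |R|=1.71057 >1
  x=-1.350: |R|=1.54540 >1
Stable set (-0.9615, 0).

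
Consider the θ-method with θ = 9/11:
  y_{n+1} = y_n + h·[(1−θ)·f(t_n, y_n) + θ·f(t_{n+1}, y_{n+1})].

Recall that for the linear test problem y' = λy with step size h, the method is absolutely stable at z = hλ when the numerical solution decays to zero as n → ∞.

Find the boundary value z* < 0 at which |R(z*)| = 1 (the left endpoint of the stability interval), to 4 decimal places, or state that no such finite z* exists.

Test eqn y'=λy, z=hλ:
  y_{n+1} = y_n + z·[2/11·y_n + 9/11·y_{n+1}] ⇒ (1 − 9/11z)y_{n+1} = (1 + 2/11z)y_n
  so R(z) = (1 + 2/11z)/(1 − 9/11z).

Need |R(x)|<1, x<0.
x=-0.33: |R|=0.7402
x=-2: |R|=0.2414
x=-10: |R|=0.0891
x=-100: |R|=0.2075
θ=9/11≥1/2 ⇒ |1+2/11x|<|1−9/11x| ∀x<0 ⇒ interval (−∞,0).

unbounded; (−∞, 0).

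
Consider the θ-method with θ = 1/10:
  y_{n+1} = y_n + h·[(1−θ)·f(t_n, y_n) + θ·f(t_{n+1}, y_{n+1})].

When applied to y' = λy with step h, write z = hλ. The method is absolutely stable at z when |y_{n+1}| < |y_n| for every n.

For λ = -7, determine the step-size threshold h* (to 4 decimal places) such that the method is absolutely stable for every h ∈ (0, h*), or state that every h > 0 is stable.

(-2.5000,0); λ=-7 ⇒ h* = (5/2)/7 = 0.3571.

Set f=λy, z=hλ:
  y_{n+1} = y_n + z·[9/10·y_n + 1/10·y_{n+1}] ⇒ (1 − 1/10z)y_{n+1} = (1 + 9/10z)y_n
  so R(z) = (1 + 9/10z)/(1 − 1/10z).

Need |R(x)|<1, x<0.
x=-0.73: |R|=0.3197
R=−1: 1+9/10x = −1+1/10x ⇒ -4/5x=2 ⇒ x=2/(-4/5)=-2.5000
Confirm numerically:
  x=-2.250: |R|=0.83673 <1
  x=-2.012: |R|=0.67499 <1
  x=-1.976: |R|=0.64997 <1
  x=-1.239: |R|=0.10241 <1
  x=-2.833: |R|=1.20759 >1
  x=-2.796: |R|=1.18506 >1
  x=-2.739: |R|=1.15009 >1
Stable set (-2.5000, 0).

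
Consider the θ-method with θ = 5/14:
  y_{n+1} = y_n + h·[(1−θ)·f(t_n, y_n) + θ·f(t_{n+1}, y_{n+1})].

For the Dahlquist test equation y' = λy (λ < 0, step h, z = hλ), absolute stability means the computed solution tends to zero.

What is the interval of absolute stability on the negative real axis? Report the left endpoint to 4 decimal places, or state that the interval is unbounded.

z∈(-7.0000,0).

Set f=λy, z=hλ:
  y_{n+1} = y_n + z·[9/14·y_n + 5/14·y_{n+1}] ⇒ (1 − 5/14z)y_{n+1} = (1 + 9/14z)y_n
  R(z) = (1 + 9/14z)/(1 − 5/14z).

Boundary: |R(x)|=1, x<0.
x=-1.27: |R|=0.1263
R=−1: 1+9/14x = −1+5/14x ⇒ -2/7x=2 ⇒ x=2/(-2/7)=-7.0000
Confirm numerically:
  x=-6.681: |R|=0.97308 <1
  x=-6.337: |R|=0.94195 <1
  x=-5.771: |R|=0.88529 <1
  x=-7.592: |R|=1.04557 >1
  x=-7.410: |R|=1.03213 >1
  x=-7.101: |R|=1.00816 >1
Interval (-7.0000, 0).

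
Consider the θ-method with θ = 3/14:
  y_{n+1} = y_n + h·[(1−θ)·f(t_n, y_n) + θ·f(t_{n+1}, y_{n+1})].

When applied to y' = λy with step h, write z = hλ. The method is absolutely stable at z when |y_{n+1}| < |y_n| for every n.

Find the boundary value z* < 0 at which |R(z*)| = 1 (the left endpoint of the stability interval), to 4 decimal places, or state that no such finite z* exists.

Set f=λy, z=hλ:
  y_{n+1} = y_n + z·[11/14·y_n + 3/14·y_{n+1}] ⇒ (1 − 3/14z)y_{n+1} = (1 + 11/14z)y_n
  so R(z) = (1 + 11/14z)/(1 − 3/14z).

Boundary: |R(x)|=1, x<0.
x=-0.84: |R|=0.2881
R=−1: 1+11/14x = −1+3/14x ⇒ -4/7x=2 ⇒ x=2/(-4/7)=-3.5000
Confirm numerically:
  x=-2.616: |R|=0.67631 <1
  x=-2.589: |R|=0.66518 <1
  x=-2.383: |R|=0.57747 <1
  x=-1.729: |R|=0.26158 <1
  x=-4.052: |R|=1.16883 >1
  x=-3.992: |R|=1.15152 >1
Interval (-3.5000, 0).

left endpoint -3.5000.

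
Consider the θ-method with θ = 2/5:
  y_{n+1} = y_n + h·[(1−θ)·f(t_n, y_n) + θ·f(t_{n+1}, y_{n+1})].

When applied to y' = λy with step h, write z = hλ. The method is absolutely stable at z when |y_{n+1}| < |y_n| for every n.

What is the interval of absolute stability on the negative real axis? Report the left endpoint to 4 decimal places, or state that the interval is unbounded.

z∈(-10.0000,0).

Set f=λy, z=hλ:
  y_{n+1} = y_n + z·[3/5·y_n + 2/5·y_{n+1}] ⇒ (1 − 2/5z)y_{n+1} = (1 + 3/5z)y_n
  so R(z) = (1 + 3/5z)/(1 − 2/5z).

Find x<0 with |R(x)|<1.
x=-0.61: |R|=0.5096
R=−1: 1+3/5x = −1+2/5x ⇒ -1/5x=2 ⇒ x=2/(-1/5)=-10.0000
Confirm numerically:
  x=-9.875: |R|=0.99495 <1
  x=-9.563: |R|=0.98189 <1
  x=-8.656: |R|=0.93976 <1
  x=-5.462: |R|=0.71502 <1
  x=-10.418: |R|=1.01618 >1
  x=-10.061: |R|=1.00243 >1
So |R|<1 on (-10.0000, 0).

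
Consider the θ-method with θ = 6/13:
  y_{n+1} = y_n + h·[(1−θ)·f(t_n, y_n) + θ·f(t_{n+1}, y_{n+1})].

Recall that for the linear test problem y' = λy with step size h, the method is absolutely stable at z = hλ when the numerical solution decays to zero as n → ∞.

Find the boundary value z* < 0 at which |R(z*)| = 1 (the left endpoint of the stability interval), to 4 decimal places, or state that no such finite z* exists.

Test eqn y'=λy, z=hλ:
  y_{n+1} = y_n + z·[7/13·y_n + 6/13·y_{n+1}] ⇒ (1 − 6/13z)y_{n+1} = (1 + 7/13z)y_n
  R(z) = (1 + 7/13z)/(1 − 6/13z).

Boundary: |R(x)|=1, x<0.
x=-1.36: |R|=0.1645
R=−1: 1+7/13x = −1+6/13x ⇒ -1/13x=2 ⇒ x=2/(-1/13)=-26.0000
Confirm numerically:
  x=-21.130: |R|=0.96516 <1
  x=-18.874: |R|=0.94355 <1
  x=-17.397: |R|=0.92671 <1
  x=-11.033: |R|=0.81102 <1
  x=-26.468: |R|=1.00272 >1
  x=-26.288: |R|=1.00169 >1
  x=-26.170: |R|=1.00100 >1
Stable set (-26.0000, 0).

z* = -26.0000.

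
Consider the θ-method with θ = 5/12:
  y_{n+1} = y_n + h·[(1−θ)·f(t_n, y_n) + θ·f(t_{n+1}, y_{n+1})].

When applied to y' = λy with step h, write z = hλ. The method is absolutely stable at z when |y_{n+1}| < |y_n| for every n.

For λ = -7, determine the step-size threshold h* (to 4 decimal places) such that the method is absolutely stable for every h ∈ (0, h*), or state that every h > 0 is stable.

With y'=λy (z=hλ):
  y_{n+1} = y_n + z·[7/12·y_n + 5/12·y_{n+1}] ⇒ (1 − 5/12z)y_{n+1} = (1 + 7/12z)y_n
  Hence R(z) = (1 + 7/12z)/(1 − 5/12z).

Solve |R(x)|<1 on ℝ⁻.
x=-0.56: |R|=0.5459
R=−1: 1+7/12x = −1+5/12x ⇒ -1/6x=2 ⇒ x=2/(-1/6)=-12.0000
Confirm numerically:
  x=-10.745: |R|=0.96181 <1
  x=-10.563: |R|=0.95566 <1
  x=-8.183: |R|=0.85573 <1
  x=-5.256: |R|=0.64765 <1
  x=-12.538: |R|=1.01441 >1
  x=-12.162: |R|=1.00445 >1
So |R|<1 on (-12.0000, 0).

(-12.0000,0); λ=-7 ⇒ h* = (12)/7 = 1.7143.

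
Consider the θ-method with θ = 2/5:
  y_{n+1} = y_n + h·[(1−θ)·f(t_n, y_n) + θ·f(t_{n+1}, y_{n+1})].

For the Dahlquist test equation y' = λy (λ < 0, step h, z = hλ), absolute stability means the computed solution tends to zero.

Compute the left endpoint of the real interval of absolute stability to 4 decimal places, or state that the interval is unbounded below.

On y'=λy, z=hλ:
  y_{n+1} = y_n + z·[3/5·y_n + 2/5·y_{n+1}] ⇒ (1 − 2/5z)y_{n+1} = (1 + 3/5z)y_n
  Hence R(z) = (1 + 3/5z)/(1 − 2/5z).

Need |R(x)|<1, x<0.
x=-1.3: |R|=0.1447
R=−1: 1+3/5x = −1+2/5x ⇒ -1/5x=2 ⇒ x=2/(-1/5)=-10.0000
Confirm numerically:
  x=-8.833: |R|=0.94851 <1
  x=-7.066: |R|=0.84664 <1
  x=-5.499: |R|=0.71865 <1
  x=-4.327: |R|=0.58452 <1
  x=-10.583: |R|=1.02228 >1
  x=-10.515: |R|=1.01978 >1
  x=-10.187: |R|=1.00737 >1
Stable set (-10.0000, 0).

left endpoint -10.0000.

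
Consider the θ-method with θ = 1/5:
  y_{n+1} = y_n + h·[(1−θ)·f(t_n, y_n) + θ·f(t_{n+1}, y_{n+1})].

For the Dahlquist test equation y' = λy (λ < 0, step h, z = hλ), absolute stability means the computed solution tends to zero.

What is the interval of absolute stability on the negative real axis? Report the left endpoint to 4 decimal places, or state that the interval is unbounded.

Set f=λy, z=hλ:
  y_{n+1} = y_n + z·[4/5·y_n + 1/5·y_{n+1}] ⇒ (1 − 1/5z)y_{n+1} = (1 + 4/5z)y_n
  R(z) = (1 + 4/5z)/(1 − 1/5z).

Need |R(x)|<1, x<0.
x=-0.78: |R|=0.3253
R=−1: 1+4/5x = −1+1/5x ⇒ -3/5x=2 ⇒ x=2/(-3/5)=-3.3333
Confirm numerically:
  x=-3.249: |R|=0.96933 <1
  x=-1.425: |R|=0.10895 <1
  x=-1.334: |R|=0.05305 <1
  x=-3.747: |R|=1.14188 >1
  x=-3.660: |R|=1.11316 >1
  x=-3.356: |R|=1.00814 >1
So |R|<1 on (-3.3333, 0).

(-3.3333, 0).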